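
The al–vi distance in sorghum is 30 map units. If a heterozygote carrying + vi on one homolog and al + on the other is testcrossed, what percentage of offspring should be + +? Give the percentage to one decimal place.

15.0%

A map distance of 30 map units corresponds to a recombination frequency of 0.300.
The F1 is + vi / al +, so + + is a recombinant gamete class with expected frequency r/2 = 0.300/2 = 0.1500.
That is 0.1500 = 15.0% of the progeny.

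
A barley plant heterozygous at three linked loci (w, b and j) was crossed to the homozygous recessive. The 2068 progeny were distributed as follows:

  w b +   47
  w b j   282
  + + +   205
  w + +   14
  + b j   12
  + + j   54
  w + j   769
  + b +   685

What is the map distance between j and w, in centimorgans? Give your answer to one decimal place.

6.1 centimorgans

The two most frequent reciprocal classes, + b + and w + j, are the parental types, so the F1 was + b + / w + j.
The two rarest classes, + b j and w + +, are the double crossovers. Comparing them with the parentals, only the j allele has switched, so j is the middle locus and the order is w – j – b.
Crossovers in the w–j interval produce the single-crossover classes w b + and + + j (47 + 54 = 101) plus the double crossovers (26).
RF(w–j) = (101 + 26) / 2068 = 127/2068 = 0.0614 → 6.1 centimorgans.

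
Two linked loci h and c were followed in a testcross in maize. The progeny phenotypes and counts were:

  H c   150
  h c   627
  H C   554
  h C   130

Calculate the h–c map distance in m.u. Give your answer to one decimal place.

The two most frequent classes, H C (554) and h c (627), are the parental types, so the F1 was H C / h c.
The recombinant classes are H c and h C: 150 + 130 = 280.
Recombination frequency = 280/1461 = 0.1916 ≈ 19.2%, i.e. 19.2 m.u.

19.2 m.u.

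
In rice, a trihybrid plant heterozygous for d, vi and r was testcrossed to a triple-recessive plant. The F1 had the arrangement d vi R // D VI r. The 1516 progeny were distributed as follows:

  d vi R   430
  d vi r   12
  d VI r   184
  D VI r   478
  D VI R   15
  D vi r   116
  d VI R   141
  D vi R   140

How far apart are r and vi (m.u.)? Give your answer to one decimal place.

The two rarest classes, d vi r and D VI R, are the double crossovers. Comparing them with the parentals, only the r allele has switched, so r is the middle locus and the order is vi – r – d.
Crossovers in the vi–r interval produce the single-crossover classes d VI R and D vi r (141 + 116 = 257) plus the double crossovers (27).
RF(vi–r) = (257 + 27) / 1516 = 284/1516 = 0.1873 → 18.7 m.u.

18.7 m.u.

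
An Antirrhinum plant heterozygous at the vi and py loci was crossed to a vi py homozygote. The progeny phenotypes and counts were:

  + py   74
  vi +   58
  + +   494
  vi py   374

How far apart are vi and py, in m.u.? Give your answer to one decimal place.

The two most frequent classes, + + (494) and vi py (374), are the parental types, so the F1 was + + / vi py.
The recombinant classes are + py and vi +: 74 + 58 = 132.
Recombination frequency = 132/1000 = 0.1320 ≈ 13.2%, i.e. 13.2 m.u.

13.2 m.u.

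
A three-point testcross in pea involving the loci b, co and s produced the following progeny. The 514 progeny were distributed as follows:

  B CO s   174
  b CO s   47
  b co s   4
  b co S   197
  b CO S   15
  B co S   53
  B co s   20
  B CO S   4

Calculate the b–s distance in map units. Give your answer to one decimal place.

The two most frequent reciprocal classes, B CO s and b co S, are the parental types, so the F1 was B CO s / b co S.
The two rarest classes, B CO S and b co s, are the double crossovers. Comparing them with the parentals, only the s allele has switched, so s is the middle locus and the order is co – s – b.
Crossovers in the s–b interval produce the single-crossover classes b CO s and B co S (47 + 53 = 100) plus the double crossovers (8).
RF(s–b) = (100 + 8) / 514 = 108/514 = 0.2101 → 21.0 map units.

21.0 map units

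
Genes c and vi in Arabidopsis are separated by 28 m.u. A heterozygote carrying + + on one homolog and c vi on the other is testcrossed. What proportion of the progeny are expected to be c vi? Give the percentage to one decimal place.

A map distance of 28 m.u. corresponds to a recombination frequency of 0.280.
The F1 is + + / c vi, so c vi is a parental gamete class with expected frequency (1 − r)/2 = 0.720/2 = 0.3600.
That is 0.3600 = 36.0% of the progeny.

36.0%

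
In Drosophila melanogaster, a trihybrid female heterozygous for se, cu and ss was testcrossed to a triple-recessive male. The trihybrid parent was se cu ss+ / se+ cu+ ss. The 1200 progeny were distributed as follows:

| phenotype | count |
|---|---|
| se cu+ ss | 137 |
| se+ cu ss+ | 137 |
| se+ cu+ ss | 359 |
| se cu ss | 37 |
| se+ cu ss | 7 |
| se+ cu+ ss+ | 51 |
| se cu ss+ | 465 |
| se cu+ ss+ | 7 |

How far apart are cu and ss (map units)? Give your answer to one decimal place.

The two rarest classes, se cu+ ss+ and se+ cu ss, are the double crossovers. Comparing them with the parentals, only the cu allele has switched, so cu is the middle locus and the order is se – cu – ss.
Crossovers in the cu–ss interval produce the single-crossover classes se cu ss and se+ cu+ ss+ (37 + 51 = 88) plus the double crossovers (14).
RF(cu–ss) = (88 + 14) / 1200 = 102/1200 = 0.0850 → 8.5 map units.

8.5 map units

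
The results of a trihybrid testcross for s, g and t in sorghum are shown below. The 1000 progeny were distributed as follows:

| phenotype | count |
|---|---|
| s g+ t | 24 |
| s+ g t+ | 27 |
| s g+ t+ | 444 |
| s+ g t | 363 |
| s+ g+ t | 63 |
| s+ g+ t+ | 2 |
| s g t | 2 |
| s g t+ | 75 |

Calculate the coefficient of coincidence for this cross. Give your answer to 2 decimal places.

The two most frequent reciprocal classes, s+ g t and s g+ t+, are the parental types, so the F1 was s+ g t / s g+ t+.
The two rarest classes, s g t and s+ g+ t+, are the double crossovers. Comparing them with the parentals, only the s allele has switched, so s is the middle locus and the order is g – s – t.
g–s: (138 + 4)/1000 = 0.1420; s–t: (51 + 4)/1000 = 0.0550.
Expected DCO frequency = 0.1420 × 0.0550 ≈ 0.00781; observed = 4/1000 ≈ 0.00400.
Coefficient of coincidence = 0.00400/0.00781 ≈ 0.51.

0.51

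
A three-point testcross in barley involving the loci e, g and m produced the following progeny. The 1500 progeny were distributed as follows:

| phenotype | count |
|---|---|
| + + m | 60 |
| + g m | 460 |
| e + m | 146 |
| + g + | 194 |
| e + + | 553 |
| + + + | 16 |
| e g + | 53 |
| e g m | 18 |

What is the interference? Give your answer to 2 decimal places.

The two most frequent reciprocal classes, e + + and + g m, are the parental types, so the F1 was e + + / + g m.
The two rarest classes, + + + and e g m, are the double crossovers. Comparing them with the parentals, only the e allele has switched, so e is the middle locus and the order is g – e – m.
g–e: (113 + 34)/1500 = 0.0980; e–m: (340 + 34)/1500 = 0.2493.
Expected DCO frequency = 0.0980 × 0.2493 ≈ 0.02443; observed = 34/1500 ≈ 0.02267.
Coefficient of coincidence = 0.02267/0.02443 ≈ 0.93; interference = 1 − 0.93 = 0.07.

0.07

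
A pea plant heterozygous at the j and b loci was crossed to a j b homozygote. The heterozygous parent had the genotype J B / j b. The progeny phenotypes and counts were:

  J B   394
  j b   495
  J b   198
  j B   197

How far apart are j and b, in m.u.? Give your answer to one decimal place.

30.8 m.u.

The recombinant classes are J b and j B: 198 + 197 = 395.
Recombination frequency = 395/1284 = 0.3076 ≈ 30.8%, i.e. 30.8 m.u.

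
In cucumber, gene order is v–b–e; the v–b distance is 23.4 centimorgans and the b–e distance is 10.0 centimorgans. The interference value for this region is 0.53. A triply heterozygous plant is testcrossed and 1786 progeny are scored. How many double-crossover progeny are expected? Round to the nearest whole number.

Map distances give recombination frequencies of 0.234 and 0.100 for the two intervals.
With interference 0.53 (so coincidence = 0.47), expected double-crossover frequency = 0.234 × 0.100 × 0.47 = 0.01100.
Expected number = 0.01100 × 1786 = 19.64 ≈ 20.

20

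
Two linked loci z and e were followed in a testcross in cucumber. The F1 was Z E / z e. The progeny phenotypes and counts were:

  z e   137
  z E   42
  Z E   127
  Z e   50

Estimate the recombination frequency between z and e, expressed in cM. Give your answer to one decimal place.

The recombinant classes are Z e and z E: 50 + 42 = 92.
Recombination frequency = 92/356 = 0.2584 ≈ 25.8%, i.e. 25.8 cM.

25.8 cM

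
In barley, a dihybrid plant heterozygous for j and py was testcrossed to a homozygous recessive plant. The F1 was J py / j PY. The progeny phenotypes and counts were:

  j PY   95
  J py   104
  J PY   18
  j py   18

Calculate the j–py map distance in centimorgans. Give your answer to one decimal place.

The recombinant classes are J PY and j py: 18 + 18 = 36.
Recombination frequency = 36/235 = 0.1532 ≈ 15.3%, i.e. 15.3 centimorgans.

15.3 centimorgans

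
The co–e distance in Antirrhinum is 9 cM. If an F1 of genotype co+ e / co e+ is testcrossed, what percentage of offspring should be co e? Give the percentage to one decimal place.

4.5%

A map distance of 9 cM corresponds to a recombination frequency of 0.090.
The F1 is co+ e / co e+, so co e is a recombinant gamete class with expected frequency r/2 = 0.090/2 = 0.0450.
That is 0.0450 = 4.5% of the progeny.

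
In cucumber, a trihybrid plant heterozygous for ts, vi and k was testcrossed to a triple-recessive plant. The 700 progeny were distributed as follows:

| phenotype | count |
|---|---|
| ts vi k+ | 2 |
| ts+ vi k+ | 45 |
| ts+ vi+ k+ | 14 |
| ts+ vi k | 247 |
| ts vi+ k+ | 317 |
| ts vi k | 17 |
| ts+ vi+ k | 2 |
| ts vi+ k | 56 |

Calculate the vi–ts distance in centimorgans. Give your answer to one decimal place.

The two most frequent reciprocal classes, ts+ vi k and ts vi+ k+, are the parental types, so the F1 was ts+ vi k / ts vi+ k+.
The two rarest classes, ts+ vi+ k and ts vi k+, are the double crossovers. Comparing them with the parentals, only the vi allele has switched, so vi is the middle locus and the order is k – vi – ts.
Crossovers in the vi–ts interval produce the single-crossover classes ts vi k and ts+ vi+ k+ (17 + 14 = 31) plus the double crossovers (4).
RF(vi–ts) = (31 + 4) / 700 = 35/700 = 0.0500 → 5.0 centimorgans.

5.0 centimorgans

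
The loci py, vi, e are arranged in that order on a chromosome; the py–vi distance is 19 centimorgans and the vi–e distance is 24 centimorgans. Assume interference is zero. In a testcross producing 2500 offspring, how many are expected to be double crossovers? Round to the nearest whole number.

Map distances give recombination frequencies of 0.190 and 0.240 for the two intervals.
With no interference, expected double-crossover frequency = 0.190 × 0.240 = 0.04560.
Expected number = 0.04560 × 2500 = 114.00 ≈ 114.

114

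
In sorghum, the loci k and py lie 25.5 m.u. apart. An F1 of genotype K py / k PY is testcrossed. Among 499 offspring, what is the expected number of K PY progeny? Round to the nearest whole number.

A map distance of 25.5 m.u. corresponds to a recombination frequency of 0.255.
The F1 is K py / k PY, so K PY is a recombinant gamete class with expected frequency r/2 = 0.255/2 = 0.1275.
Expected number = 0.1275 × 499 = 63.62 ≈ 64.

64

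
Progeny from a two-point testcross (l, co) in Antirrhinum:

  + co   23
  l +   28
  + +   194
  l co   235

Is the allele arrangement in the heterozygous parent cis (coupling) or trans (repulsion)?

cis

The two most frequent classes are + + (194) and l co (235); these are the parental (non-recombinant) types.
So the F1 carried + + on one chromosome and l co on the other — the recessive alleles are on the same chromosome (cis / coupling).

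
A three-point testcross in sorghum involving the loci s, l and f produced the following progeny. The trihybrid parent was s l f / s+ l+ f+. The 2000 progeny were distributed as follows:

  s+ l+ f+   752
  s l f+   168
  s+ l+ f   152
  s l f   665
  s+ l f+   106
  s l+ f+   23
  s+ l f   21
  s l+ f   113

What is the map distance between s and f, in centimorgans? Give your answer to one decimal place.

The two rarest classes, s+ l f and s l+ f+, are the double crossovers. Comparing them with the parentals, only the s allele has switched, so s is the middle locus and the order is f – s – l.
Crossovers in the f–s interval produce the single-crossover classes s l f+ and s+ l+ f (168 + 152 = 320) plus the double crossovers (44).
RF(f–s) = (320 + 44) / 2000 = 364/2000 = 0.1820 → 18.2 centimorgans.

18.2 centimorgans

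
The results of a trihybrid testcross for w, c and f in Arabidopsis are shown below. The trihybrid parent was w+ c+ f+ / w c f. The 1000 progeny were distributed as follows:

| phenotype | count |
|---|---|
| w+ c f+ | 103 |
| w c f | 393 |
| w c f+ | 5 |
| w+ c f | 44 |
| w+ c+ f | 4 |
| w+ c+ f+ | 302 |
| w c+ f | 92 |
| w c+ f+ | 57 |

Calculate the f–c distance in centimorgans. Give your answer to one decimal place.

The two rarest classes, w+ c+ f and w c f+, are the double crossovers. Comparing them with the parentals, only the f allele has switched, so f is the middle locus and the order is w – f – c.
Crossovers in the f–c interval produce the single-crossover classes w+ c f+ and w c+ f (103 + 92 = 195) plus the double crossovers (9).
RF(f–c) = (195 + 9) / 1000 = 204/1000 = 0.2040 → 20.4 centimorgans.

20.4 centimorgans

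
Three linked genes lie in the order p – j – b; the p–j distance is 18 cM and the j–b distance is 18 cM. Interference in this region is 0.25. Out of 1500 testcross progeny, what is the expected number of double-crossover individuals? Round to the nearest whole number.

Map distances give recombination frequencies of 0.180 and 0.180 for the two intervals.
With interference 0.25 (so coincidence = 0.75), expected double-crossover frequency = 0.180 × 0.180 × 0.75 = 0.02430.
Expected number = 0.02430 × 1500 = 36.45 ≈ 36.

36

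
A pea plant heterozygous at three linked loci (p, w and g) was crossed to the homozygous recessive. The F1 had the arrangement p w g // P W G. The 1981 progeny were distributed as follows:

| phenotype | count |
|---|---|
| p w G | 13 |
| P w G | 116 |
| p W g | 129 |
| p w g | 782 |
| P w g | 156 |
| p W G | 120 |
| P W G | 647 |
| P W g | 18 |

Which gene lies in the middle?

g

The two rarest classes, p w G and P W g, are the double crossovers. Comparing them with the parentals, only the g allele has switched, so g is the middle locus and the order is w – g – p.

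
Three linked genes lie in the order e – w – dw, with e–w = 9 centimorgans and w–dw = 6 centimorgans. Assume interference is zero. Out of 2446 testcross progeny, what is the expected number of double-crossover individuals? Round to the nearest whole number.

Map distances give recombination frequencies of 0.090 and 0.060 for the two intervals.
With no interference, expected double-crossover frequency = 0.090 × 0.060 = 0.00540.
Expected number = 0.00540 × 2446 = 13.21 ≈ 13.

13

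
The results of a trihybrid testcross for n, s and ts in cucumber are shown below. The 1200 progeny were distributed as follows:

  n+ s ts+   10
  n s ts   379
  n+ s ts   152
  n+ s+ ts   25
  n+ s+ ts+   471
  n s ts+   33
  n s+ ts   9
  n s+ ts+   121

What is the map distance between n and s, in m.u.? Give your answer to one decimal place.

24.3 m.u.

The two most frequent reciprocal classes, n+ s+ ts+ and n s ts, are the parental types, so the F1 was n+ s+ ts+ / n s ts.
The two rarest classes, n+ s ts+ and n s+ ts, are the double crossovers. Comparing them with the parentals, only the s allele has switched, so s is the middle locus and the order is ts – s – n.
Crossovers in the s–n interval produce the single-crossover classes n s+ ts+ and n+ s ts (121 + 152 = 273) plus the double crossovers (19).
RF(s–n) = (273 + 19) / 1200 = 292/1200 = 0.2433 → 24.3 m.u.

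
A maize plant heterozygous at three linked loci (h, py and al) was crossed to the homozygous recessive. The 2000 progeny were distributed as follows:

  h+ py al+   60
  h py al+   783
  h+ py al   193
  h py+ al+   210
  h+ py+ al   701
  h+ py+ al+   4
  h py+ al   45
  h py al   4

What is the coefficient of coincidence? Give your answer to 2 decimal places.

0.34

The two most frequent reciprocal classes, h py al+ and h+ py+ al, are the parental types, so the F1 was h py al+ / h+ py+ al.
The two rarest classes, h py al and h+ py+ al+, are the double crossovers. Comparing them with the parentals, only the al allele has switched, so al is the middle locus and the order is h – al – py.
h–al: (105 + 8)/2000 = 0.0565; al–py: (403 + 8)/2000 = 0.2055.
Expected DCO frequency = 0.0565 × 0.2055 ≈ 0.01161; observed = 8/2000 ≈ 0.00400.
Coefficient of coincidence = 0.00400/0.01161 ≈ 0.34.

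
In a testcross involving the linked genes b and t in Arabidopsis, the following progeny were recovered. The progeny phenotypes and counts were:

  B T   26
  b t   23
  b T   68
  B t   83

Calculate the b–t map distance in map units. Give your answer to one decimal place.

The two most frequent classes, B t (83) and b T (68), are the parental types, so the F1 was B t / b T.
The recombinant classes are B T and b t: 26 + 23 = 49.
Recombination frequency = 49/200 = 0.2450 ≈ 24.5%, i.e. 24.5 map units.

24.5 map units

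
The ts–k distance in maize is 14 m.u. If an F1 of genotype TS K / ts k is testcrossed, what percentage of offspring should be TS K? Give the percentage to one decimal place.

A map distance of 14 m.u. corresponds to a recombination frequency of 0.140.
The F1 is TS K / ts k, so TS K is a parental gamete class with expected frequency (1 − r)/2 = 0.860/2 = 0.4300.
That is 0.4300 = 43.0% of the progeny.

43.0%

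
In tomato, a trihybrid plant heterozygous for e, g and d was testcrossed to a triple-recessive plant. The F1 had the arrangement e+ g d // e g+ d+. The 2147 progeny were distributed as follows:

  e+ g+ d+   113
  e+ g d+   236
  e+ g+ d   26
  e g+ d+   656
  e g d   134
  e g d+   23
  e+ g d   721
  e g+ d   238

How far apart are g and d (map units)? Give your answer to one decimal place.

24.4 map units

The two rarest classes, e+ g+ d and e g d+, are the double crossovers. Comparing them with the parentals, only the g allele has switched, so g is the middle locus and the order is e – g – d.
Crossovers in the g–d interval produce the single-crossover classes e+ g d+ and e g+ d (236 + 238 = 474) plus the double crossovers (49).
RF(g–d) = (474 + 49) / 2147 = 523/2147 = 0.2436 → 24.4 map units.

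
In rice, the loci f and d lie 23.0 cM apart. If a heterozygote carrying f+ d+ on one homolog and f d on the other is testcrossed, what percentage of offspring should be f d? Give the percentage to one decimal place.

A map distance of 23.0 cM corresponds to a recombination frequency of 0.230.
The F1 is f+ d+ / f d, so f d is a parental gamete class with expected frequency (1 − r)/2 = 0.770/2 = 0.3850.
That is 0.3850 = 38.5% of the progeny.

38.5%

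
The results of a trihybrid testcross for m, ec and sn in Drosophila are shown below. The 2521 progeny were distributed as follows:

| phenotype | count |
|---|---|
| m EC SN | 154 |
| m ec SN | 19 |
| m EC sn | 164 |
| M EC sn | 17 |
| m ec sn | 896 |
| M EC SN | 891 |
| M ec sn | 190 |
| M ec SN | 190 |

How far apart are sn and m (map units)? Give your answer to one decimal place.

The two most frequent reciprocal classes, M EC SN and m ec sn, are the parental types, so the F1 was M EC SN / m ec sn.
The two rarest classes, M EC sn and m ec SN, are the double crossovers. Comparing them with the parentals, only the sn allele has switched, so sn is the middle locus and the order is m – sn – ec.
Crossovers in the m–sn interval produce the single-crossover classes m EC SN and M ec sn (154 + 190 = 344) plus the double crossovers (36).
RF(m–sn) = (344 + 36) / 2521 = 380/2521 = 0.1507 → 15.1 map units.

15.1 map units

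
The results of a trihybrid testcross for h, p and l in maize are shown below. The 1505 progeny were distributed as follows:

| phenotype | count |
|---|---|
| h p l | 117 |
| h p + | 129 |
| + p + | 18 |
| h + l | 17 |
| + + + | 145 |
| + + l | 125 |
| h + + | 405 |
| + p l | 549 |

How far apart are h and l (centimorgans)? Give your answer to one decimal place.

19.7 centimorgans

The two most frequent reciprocal classes, h + + and + p l, are the parental types, so the F1 was h + + / + p l.
The two rarest classes, h + l and + p +, are the double crossovers. Comparing them with the parentals, only the l allele has switched, so l is the middle locus and the order is h – l – p.
Crossovers in the h–l interval produce the single-crossover classes + + + and h p l (145 + 117 = 262) plus the double crossovers (35).
RF(h–l) = (262 + 35) / 1505 = 297/1505 = 0.1973 → 19.7 centimorgans.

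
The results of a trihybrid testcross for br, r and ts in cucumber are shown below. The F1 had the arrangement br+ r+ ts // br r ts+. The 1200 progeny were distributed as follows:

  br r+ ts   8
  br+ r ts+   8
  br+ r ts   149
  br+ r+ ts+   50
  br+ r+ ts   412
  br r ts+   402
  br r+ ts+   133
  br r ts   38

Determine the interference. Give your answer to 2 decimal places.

The two rarest classes, br r+ ts and br+ r ts+, are the double crossovers. Comparing them with the parentals, only the br allele has switched, so br is the middle locus and the order is ts – br – r.
ts–br: (88 + 16)/1200 = 0.0867; br–r: (282 + 16)/1200 = 0.2483.
Expected DCO frequency = 0.0867 × 0.2483 ≈ 0.02153; observed = 16/1200 ≈ 0.01333.
Coefficient of coincidence = 0.01333/0.02153 ≈ 0.62; interference = 1 − 0.62 = 0.38.

0.38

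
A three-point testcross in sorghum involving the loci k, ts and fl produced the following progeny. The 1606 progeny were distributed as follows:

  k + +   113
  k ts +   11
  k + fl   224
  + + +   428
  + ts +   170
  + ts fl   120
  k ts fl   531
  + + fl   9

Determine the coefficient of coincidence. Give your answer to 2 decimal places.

0.31

The two most frequent reciprocal classes, k ts fl and + + +, are the parental types, so the F1 was k ts fl / + + +.
The two rarest classes, k ts + and + + fl, are the double crossovers. Comparing them with the parentals, only the fl allele has switched, so fl is the middle locus and the order is k – fl – ts.
k–fl: (233 + 20)/1606 = 0.1575; fl–ts: (394 + 20)/1606 = 0.2578.
Expected DCO frequency = 0.1575 × 0.2578 ≈ 0.04060; observed = 20/1606 ≈ 0.01245.
Coefficient of coincidence = 0.01245/0.04060 ≈ 0.31.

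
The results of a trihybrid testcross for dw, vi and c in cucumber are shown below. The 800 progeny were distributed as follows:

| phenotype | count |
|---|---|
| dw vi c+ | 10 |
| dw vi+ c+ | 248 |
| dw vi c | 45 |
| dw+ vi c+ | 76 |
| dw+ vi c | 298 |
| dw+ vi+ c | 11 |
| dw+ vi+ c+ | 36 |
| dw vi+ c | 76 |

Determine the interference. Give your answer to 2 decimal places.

The two most frequent reciprocal classes, dw+ vi c and dw vi+ c+, are the parental types, so the F1 was dw+ vi c / dw vi+ c+.
The two rarest classes, dw+ vi+ c and dw vi c+, are the double crossovers. Comparing them with the parentals, only the vi allele has switched, so vi is the middle locus and the order is c – vi – dw.
c–vi: (152 + 21)/800 = 0.2162; vi–dw: (81 + 21)/800 = 0.1275.
Expected DCO frequency = 0.2162 × 0.1275 ≈ 0.02757; observed = 21/800 ≈ 0.02625.
Coefficient of coincidence = 0.02625/0.02757 ≈ 0.95; interference = 1 − 0.95 = 0.05.

0.05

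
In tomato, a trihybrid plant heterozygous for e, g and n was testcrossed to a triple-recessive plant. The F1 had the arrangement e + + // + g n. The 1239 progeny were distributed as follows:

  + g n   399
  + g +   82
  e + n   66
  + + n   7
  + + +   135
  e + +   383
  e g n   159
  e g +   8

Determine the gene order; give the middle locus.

The two rarest classes, e g + and + + n, are the double crossovers. Comparing them with the parentals, only the g allele has switched, so g is the middle locus and the order is n – g – e.

g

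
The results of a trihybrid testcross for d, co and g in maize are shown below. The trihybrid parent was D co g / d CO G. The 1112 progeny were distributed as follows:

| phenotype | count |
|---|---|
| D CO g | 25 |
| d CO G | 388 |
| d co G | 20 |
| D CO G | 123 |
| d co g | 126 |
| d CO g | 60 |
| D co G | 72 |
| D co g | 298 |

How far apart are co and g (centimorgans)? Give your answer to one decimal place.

The two rarest classes, D CO g and d co G, are the double crossovers. Comparing them with the parentals, only the co allele has switched, so co is the middle locus and the order is d – co – g.
Crossovers in the co–g interval produce the single-crossover classes D co G and d CO g (72 + 60 = 132) plus the double crossovers (45).
RF(co–g) = (132 + 45) / 1112 = 177/1112 = 0.1592 → 15.9 centimorgans.

15.9 centimorgans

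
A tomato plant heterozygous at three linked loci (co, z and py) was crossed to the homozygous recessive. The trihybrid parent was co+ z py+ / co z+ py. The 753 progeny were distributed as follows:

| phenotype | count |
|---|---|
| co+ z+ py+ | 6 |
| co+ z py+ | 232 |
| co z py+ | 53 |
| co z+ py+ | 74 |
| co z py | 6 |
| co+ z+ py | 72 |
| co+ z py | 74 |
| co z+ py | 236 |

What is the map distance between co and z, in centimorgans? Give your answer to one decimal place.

The two rarest classes, co+ z+ py+ and co z py, are the double crossovers. Comparing them with the parentals, only the z allele has switched, so z is the middle locus and the order is py – z – co.
Crossovers in the z–co interval produce the single-crossover classes co z py+ and co+ z+ py (53 + 72 = 125) plus the double crossovers (12).
RF(z–co) = (125 + 12) / 753 = 137/753 = 0.1819 → 18.2 centimorgans.

18.2 centimorgans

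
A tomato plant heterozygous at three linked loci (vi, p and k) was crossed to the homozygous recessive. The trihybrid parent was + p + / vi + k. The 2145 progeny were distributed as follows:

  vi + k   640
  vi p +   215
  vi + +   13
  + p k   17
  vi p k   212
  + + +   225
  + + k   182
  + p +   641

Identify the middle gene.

k

The two rarest classes, + p k and vi + +, are the double crossovers. Comparing them with the parentals, only the k allele has switched, so k is the middle locus and the order is p – k – vi.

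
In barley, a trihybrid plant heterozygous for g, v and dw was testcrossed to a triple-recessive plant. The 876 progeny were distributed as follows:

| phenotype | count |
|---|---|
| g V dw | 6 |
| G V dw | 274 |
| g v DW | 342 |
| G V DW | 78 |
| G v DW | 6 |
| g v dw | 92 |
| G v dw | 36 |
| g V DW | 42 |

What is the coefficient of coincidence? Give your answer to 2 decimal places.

0.64

The two most frequent reciprocal classes, G V dw and g v DW, are the parental types, so the F1 was G V dw / g v DW.
The two rarest classes, g V dw and G v DW, are the double crossovers. Comparing them with the parentals, only the g allele has switched, so g is the middle locus and the order is v – g – dw.
v–g: (78 + 12)/876 = 0.1027; g–dw: (170 + 12)/876 = 0.2078.
Expected DCO frequency = 0.1027 × 0.2078 ≈ 0.02134; observed = 12/876 ≈ 0.01370.
Coefficient of coincidence = 0.01370/0.02134 ≈ 0.64.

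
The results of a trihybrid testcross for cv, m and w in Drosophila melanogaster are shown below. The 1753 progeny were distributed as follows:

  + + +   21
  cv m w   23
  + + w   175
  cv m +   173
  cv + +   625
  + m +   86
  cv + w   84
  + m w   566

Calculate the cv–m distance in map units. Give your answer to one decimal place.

The two most frequent reciprocal classes, cv + + and + m w, are the parental types, so the F1 was cv + + / + m w.
The two rarest classes, + + + and cv m w, are the double crossovers. Comparing them with the parentals, only the cv allele has switched, so cv is the middle locus and the order is m – cv – w.
Crossovers in the m–cv interval produce the single-crossover classes cv m + and + + w (173 + 175 = 348) plus the double crossovers (44).
RF(m–cv) = (348 + 44) / 1753 = 392/1753 = 0.2236 → 22.4 map units.

22.4 map units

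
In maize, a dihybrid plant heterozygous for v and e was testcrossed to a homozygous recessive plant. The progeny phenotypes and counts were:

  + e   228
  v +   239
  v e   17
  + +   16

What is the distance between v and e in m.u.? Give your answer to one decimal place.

6.6 m.u.

The two most frequent classes, + e (228) and v + (239), are the parental types, so the F1 was + e / v +.
The recombinant classes are + + and v e: 16 + 17 = 33.
Recombination frequency = 33/500 = 0.0660 ≈ 6.6%, i.e. 6.6 m.u.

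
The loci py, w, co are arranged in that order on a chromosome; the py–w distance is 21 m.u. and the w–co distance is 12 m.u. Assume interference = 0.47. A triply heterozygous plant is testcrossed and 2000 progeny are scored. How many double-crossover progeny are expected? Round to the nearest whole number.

27

Map distances give recombination frequencies of 0.210 and 0.120 for the two intervals.
With interference 0.47 (so coincidence = 0.53), expected double-crossover frequency = 0.210 × 0.120 × 0.53 = 0.01336.
Expected number = 0.01336 × 2000 = 26.71 ≈ 27.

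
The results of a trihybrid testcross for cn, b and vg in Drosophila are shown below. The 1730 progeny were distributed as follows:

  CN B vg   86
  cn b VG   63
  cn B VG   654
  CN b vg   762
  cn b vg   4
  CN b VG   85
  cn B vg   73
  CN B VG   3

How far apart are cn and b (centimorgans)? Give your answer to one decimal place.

9.0 centimorgans

The two most frequent reciprocal classes, cn B VG and CN b vg, are the parental types, so the F1 was cn B VG / CN b vg.
The two rarest classes, CN B VG and cn b vg, are the double crossovers. Comparing them with the parentals, only the cn allele has switched, so cn is the middle locus and the order is b – cn – vg.
Crossovers in the b–cn interval produce the single-crossover classes cn b VG and CN B vg (63 + 86 = 149) plus the double crossovers (7).
RF(b–cn) = (149 + 7) / 1730 = 156/1730 = 0.0902 → 9.0 centimorgans.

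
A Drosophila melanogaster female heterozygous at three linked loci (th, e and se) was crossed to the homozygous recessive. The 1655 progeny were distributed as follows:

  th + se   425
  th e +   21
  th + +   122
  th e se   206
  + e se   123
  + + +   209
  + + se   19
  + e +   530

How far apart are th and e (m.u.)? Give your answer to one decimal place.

The two most frequent reciprocal classes, + e + and th + se, are the parental types, so the F1 was + e + / th + se.
The two rarest classes, th e + and + + se, are the double crossovers. Comparing them with the parentals, only the th allele has switched, so th is the middle locus and the order is e – th – se.
Crossovers in the e–th interval produce the single-crossover classes + + + and th e se (209 + 206 = 415) plus the double crossovers (40).
RF(e–th) = (415 + 40) / 1655 = 455/1655 = 0.2749 → 27.5 m.u.

27.5 m.u.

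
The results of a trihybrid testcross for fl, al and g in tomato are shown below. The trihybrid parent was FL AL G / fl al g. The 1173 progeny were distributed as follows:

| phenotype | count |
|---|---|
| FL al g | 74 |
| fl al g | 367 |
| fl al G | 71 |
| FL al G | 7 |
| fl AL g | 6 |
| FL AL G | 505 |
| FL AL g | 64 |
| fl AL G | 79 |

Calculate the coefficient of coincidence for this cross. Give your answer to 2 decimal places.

0.62

The two rarest classes, FL al G and fl AL g, are the double crossovers. Comparing them with the parentals, only the al allele has switched, so al is the middle locus and the order is fl – al – g.
fl–al: (153 + 13)/1173 = 0.1415; al–g: (135 + 13)/1173 = 0.1262.
Expected DCO frequency = 0.1415 × 0.1262 ≈ 0.01786; observed = 13/1173 ≈ 0.01108.
Coefficient of coincidence = 0.01108/0.01786 ≈ 0.62.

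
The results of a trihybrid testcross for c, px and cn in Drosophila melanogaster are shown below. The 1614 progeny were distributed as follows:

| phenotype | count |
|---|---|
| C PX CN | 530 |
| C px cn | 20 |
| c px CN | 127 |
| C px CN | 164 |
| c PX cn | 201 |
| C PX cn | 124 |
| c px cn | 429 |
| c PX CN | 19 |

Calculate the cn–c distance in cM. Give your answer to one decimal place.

18.0 cM

The two most frequent reciprocal classes, C PX CN and c px cn, are the parental types, so the F1 was C PX CN / c px cn.
The two rarest classes, c PX CN and C px cn, are the double crossovers. Comparing them with the parentals, only the c allele has switched, so c is the middle locus and the order is px – c – cn.
Crossovers in the c–cn interval produce the single-crossover classes C PX cn and c px CN (124 + 127 = 251) plus the double crossovers (39).
RF(c–cn) = (251 + 39) / 1614 = 290/1614 = 0.1797 → 18.0 cM.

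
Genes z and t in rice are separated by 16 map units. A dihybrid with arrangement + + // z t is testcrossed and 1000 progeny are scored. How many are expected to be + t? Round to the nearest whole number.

A map distance of 16 map units corresponds to a recombination frequency of 0.160.
The F1 is + + / z t, so + t is a recombinant gamete class with expected frequency r/2 = 0.160/2 = 0.0800.
Expected number = 0.0800 × 1000 = 80.00 ≈ 80.

80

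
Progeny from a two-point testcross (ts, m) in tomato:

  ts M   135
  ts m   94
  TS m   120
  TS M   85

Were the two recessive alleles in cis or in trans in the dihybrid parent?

trans

The two most frequent classes are TS m (120) and ts M (135); these are the parental (non-recombinant) types.
So the F1 carried TS m on one chromosome and ts M on the other — the recessive alleles are on opposite chromosomes (trans / repulsion).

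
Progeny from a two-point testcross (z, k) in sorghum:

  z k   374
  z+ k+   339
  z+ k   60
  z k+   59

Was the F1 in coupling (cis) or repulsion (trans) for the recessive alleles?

cis

The two most frequent classes are z+ k+ (339) and z k (374); these are the parental (non-recombinant) types.
So the F1 carried z+ k+ on one chromosome and z k on the other — the recessive alleles are on the same chromosome (cis / coupling).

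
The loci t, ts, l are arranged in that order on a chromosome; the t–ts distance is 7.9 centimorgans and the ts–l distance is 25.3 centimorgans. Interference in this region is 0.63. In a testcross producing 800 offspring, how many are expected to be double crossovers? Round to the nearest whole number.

Map distances give recombination frequencies of 0.079 and 0.253 for the two intervals.
With interference 0.63 (so coincidence = 0.37), expected double-crossover frequency = 0.079 × 0.253 × 0.37 = 0.00740.
Expected number = 0.00740 × 800 = 5.92 ≈ 6.

6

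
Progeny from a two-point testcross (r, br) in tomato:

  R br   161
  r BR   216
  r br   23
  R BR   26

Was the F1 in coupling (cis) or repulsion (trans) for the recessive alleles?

The two most frequent classes are R br (161) and r BR (216); these are the parental (non-recombinant) types.
So the F1 carried R br on one chromosome and r BR on the other — the recessive alleles are on opposite chromosomes (trans / repulsion).

trans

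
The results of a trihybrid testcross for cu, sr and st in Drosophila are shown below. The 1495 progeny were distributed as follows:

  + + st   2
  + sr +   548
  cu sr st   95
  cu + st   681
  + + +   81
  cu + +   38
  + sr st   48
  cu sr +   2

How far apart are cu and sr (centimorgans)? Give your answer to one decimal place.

The two most frequent reciprocal classes, cu + st and + sr +, are the parental types, so the F1 was cu + st / + sr +.
The two rarest classes, + + st and cu sr +, are the double crossovers. Comparing them with the parentals, only the cu allele has switched, so cu is the middle locus and the order is st – cu – sr.
Crossovers in the cu–sr interval produce the single-crossover classes cu sr st and + + + (95 + 81 = 176) plus the double crossovers (4).
RF(cu–sr) = (176 + 4) / 1495 = 180/1495 = 0.1204 → 12.0 centimorgans.

12.0 centimorgans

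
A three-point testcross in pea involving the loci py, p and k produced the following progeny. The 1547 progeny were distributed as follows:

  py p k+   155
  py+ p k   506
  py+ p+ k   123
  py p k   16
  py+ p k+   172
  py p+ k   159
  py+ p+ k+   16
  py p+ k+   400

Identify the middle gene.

py

The two most frequent reciprocal classes, py+ p k and py p+ k+, are the parental types, so the F1 was py+ p k / py p+ k+.
The two rarest classes, py p k and py+ p+ k+, are the double crossovers. Comparing them with the parentals, only the py allele has switched, so py is the middle locus and the order is k – py – p.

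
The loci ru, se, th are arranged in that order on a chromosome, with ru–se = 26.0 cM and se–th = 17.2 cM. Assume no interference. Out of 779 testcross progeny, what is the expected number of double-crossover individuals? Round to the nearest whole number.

Map distances give recombination frequencies of 0.260 and 0.172 for the two intervals.
With no interference, expected double-crossover frequency = 0.260 × 0.172 = 0.04472.
Expected number = 0.04472 × 779 = 34.84 ≈ 35.

35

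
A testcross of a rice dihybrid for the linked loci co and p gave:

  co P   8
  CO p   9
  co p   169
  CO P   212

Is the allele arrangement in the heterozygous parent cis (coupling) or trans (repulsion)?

The two most frequent classes are CO P (212) and co p (169); these are the parental (non-recombinant) types.
So the F1 carried CO P on one chromosome and co p on the other — the recessive alleles are on the same chromosome (cis / coupling).

cis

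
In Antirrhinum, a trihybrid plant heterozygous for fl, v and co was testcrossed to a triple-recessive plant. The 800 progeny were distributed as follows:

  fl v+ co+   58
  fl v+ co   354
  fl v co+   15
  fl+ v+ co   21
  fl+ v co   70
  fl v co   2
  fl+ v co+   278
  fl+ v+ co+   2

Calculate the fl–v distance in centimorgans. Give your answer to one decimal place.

The two most frequent reciprocal classes, fl+ v co+ and fl v+ co, are the parental types, so the F1 was fl+ v co+ / fl v+ co.
The two rarest classes, fl+ v+ co+ and fl v co, are the double crossovers. Comparing them with the parentals, only the v allele has switched, so v is the middle locus and the order is fl – v – co.
Crossovers in the fl–v interval produce the single-crossover classes fl v co+ and fl+ v+ co (15 + 21 = 36) plus the double crossovers (4).
RF(fl–v) = (36 + 4) / 800 = 40/800 = 0.0500 → 5.0 centimorgans.

5.0 centimorgans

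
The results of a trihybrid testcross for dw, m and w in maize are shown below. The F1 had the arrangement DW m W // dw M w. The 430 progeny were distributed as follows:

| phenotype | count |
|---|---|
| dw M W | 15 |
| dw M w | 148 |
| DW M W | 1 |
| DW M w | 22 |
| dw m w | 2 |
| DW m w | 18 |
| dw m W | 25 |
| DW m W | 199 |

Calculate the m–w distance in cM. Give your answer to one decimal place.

The two rarest classes, DW M W and dw m w, are the double crossovers. Comparing them with the parentals, only the m allele has switched, so m is the middle locus and the order is dw – m – w.
Crossovers in the m–w interval produce the single-crossover classes DW m w and dw M W (18 + 15 = 33) plus the double crossovers (3).
RF(m–w) = (33 + 3) / 430 = 36/430 = 0.0837 → 8.4 cM.

8.4 cM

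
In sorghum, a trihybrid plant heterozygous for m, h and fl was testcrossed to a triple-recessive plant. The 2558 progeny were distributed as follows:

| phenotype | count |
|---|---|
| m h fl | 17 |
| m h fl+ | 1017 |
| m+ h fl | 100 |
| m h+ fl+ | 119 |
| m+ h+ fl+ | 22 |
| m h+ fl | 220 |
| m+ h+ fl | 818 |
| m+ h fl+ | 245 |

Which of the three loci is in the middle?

fl

The two most frequent reciprocal classes, m+ h+ fl and m h fl+, are the parental types, so the F1 was m+ h+ fl / m h fl+.
The two rarest classes, m+ h+ fl+ and m h fl, are the double crossovers. Comparing them with the parentals, only the fl allele has switched, so fl is the middle locus and the order is h – fl – m.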